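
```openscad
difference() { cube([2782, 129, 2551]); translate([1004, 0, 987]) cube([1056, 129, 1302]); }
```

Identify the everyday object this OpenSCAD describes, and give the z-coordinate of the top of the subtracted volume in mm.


A wall with a window opening. The window head height is 2289 mm.

A wall with a rectangular opening subtracted — a window. Sill at z = 987, opening 1302 mm tall, so the head is at 987 + 1302 = 2289 mm.


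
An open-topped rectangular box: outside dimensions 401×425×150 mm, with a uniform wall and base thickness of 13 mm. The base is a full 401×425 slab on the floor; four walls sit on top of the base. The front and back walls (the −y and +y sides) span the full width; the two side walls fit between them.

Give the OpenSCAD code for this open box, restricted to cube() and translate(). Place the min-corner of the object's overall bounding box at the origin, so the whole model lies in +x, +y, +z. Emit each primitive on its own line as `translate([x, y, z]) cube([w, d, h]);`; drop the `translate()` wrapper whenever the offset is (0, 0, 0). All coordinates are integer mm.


cube([401, 425, 13]);
translate([0, 0, 13]) cube([401, 13, 137]);
translate([0, 412, 13]) cube([401, 13, 137]);
translate([0, 13, 13]) cube([13, 399, 137]);
translate([388, 13, 13]) cube([13, 399, 137]);


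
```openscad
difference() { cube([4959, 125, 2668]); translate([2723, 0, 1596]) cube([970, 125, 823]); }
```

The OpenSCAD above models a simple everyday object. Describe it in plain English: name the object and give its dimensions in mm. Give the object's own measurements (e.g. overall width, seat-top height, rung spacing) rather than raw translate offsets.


A wall 4959 mm long (x), 125 mm thick (y), 2668 mm tall, with a rectangular window opening cut through it. The opening is 970 mm wide and 823 mm tall; its sill is at z = 1596 mm and its near (−x) edge is 2723 mm from the wall's −x end. The opening passes through the full wall thickness.


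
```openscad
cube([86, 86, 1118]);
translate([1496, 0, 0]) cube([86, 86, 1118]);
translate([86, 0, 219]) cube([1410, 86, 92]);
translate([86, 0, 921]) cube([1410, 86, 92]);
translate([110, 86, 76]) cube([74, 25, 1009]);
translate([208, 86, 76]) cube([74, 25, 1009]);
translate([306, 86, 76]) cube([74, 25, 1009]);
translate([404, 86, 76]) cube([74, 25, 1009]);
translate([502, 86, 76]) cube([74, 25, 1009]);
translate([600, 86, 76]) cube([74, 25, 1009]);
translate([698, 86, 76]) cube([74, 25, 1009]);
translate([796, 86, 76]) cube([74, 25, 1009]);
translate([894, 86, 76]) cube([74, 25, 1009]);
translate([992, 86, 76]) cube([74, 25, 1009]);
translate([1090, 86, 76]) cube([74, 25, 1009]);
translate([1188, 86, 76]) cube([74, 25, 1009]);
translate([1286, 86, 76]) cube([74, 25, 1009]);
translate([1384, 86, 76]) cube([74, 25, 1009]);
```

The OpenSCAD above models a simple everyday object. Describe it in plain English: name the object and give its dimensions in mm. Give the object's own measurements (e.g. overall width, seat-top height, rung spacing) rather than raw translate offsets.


A fence section. Two 86×86 mm posts, 1118 mm tall, stand on the floor with a clear span of 1410 mm between their inner faces. Two horizontal rails of 86×92 mm section span the gap between the posts with their undersides at z = 219 mm and z = 921 mm, flush with the posts' −y face. 14 pickets, each 74 mm wide, 25 mm thick and 1009 mm tall, are fixed to the +y face of the rails with their bottoms at z = 76 mm, spaced across the span with a 24 mm gap after the −x post and between neighbouring pickets, with 38 mm left before the +x post.


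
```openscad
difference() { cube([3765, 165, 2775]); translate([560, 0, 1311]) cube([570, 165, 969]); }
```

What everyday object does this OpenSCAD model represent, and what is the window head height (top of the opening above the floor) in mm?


A wall with a window opening. The window head height is 2280 mm.

A wall with a rectangular opening subtracted — a window. Sill at z = 1311, opening 969 mm tall, so the head is at 1311 + 969 = 2280 mm.


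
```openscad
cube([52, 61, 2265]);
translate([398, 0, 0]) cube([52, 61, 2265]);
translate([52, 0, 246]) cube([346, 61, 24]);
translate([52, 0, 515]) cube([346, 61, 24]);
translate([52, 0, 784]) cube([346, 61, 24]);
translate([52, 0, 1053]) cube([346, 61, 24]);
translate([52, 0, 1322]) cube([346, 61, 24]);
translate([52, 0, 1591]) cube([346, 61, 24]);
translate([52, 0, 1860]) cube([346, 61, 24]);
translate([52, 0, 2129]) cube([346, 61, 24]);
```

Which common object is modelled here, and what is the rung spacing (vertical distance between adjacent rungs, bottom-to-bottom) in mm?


A ladder. The rung spacing is 269 mm.

Two tall 52×61 posts with 8 short bars between them — a ladder. Adjacent rungs sit at z = 246 and z = 515, so the spacing is 515 − 246 = 269 mm.


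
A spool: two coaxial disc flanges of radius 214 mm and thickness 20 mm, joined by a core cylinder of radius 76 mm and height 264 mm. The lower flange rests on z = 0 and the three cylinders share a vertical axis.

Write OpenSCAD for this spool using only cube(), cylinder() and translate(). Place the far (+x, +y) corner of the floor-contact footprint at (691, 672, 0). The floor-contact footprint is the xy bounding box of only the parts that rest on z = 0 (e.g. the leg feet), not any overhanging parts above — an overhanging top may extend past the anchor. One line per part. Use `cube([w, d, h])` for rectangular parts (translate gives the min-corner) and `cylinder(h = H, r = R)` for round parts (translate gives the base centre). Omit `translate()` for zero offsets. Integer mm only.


translate([477, 458, 0]) cylinder(h = 20, r = 214);
translate([477, 458, 20]) cylinder(h = 264, r = 76);
translate([477, 458, 284]) cylinder(h = 20, r = 214);


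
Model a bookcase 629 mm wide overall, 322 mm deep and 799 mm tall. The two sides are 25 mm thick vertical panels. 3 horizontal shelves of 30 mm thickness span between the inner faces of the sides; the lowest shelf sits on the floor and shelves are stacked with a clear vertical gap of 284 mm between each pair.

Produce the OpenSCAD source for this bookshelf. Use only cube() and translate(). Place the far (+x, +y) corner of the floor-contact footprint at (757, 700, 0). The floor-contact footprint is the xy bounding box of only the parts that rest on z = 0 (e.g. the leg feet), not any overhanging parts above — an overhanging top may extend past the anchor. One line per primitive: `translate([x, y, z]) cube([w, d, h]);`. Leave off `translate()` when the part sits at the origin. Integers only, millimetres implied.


translate([128, 378, 0]) cube([25, 322, 799]);
translate([732, 378, 0]) cube([25, 322, 799]);
translate([153, 378, 0]) cube([579, 322, 30]);
translate([153, 378, 314]) cube([579, 322, 30]);
translate([153, 378, 628]) cube([579, 322, 30]);


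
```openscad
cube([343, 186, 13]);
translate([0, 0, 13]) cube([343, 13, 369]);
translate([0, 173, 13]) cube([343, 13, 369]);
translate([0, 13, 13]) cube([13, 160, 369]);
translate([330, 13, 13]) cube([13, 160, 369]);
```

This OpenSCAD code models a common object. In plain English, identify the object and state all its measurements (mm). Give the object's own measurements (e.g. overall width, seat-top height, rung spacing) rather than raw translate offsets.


An open-topped rectangular box: outside dimensions 343×186×382 mm, with a uniform wall and base thickness of 13 mm. The base is a full 343×186 slab on the floor; four walls sit on top of the base. The front and back walls (the −y and +y sides) span the full width; the two side walls fit between them.


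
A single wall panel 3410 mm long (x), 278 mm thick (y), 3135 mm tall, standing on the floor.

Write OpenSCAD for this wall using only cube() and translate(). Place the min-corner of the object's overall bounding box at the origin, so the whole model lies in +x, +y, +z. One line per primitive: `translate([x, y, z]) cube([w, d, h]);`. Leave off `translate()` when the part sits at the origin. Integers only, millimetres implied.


cube([3410, 278, 3135]);


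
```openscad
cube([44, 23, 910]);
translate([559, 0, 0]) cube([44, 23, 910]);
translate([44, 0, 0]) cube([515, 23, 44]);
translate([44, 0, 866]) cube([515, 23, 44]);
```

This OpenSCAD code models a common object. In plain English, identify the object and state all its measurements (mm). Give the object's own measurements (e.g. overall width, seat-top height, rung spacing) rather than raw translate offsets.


A rectangular picture frame lying in the x–z plane (depth along y). The opening is 515 mm wide (x) by 822 mm tall (z), surrounded by a border 44 mm wide on all four sides. The frame is 23 mm deep and is made of two full-height vertical stiles with two horizontal rails fitted between them.


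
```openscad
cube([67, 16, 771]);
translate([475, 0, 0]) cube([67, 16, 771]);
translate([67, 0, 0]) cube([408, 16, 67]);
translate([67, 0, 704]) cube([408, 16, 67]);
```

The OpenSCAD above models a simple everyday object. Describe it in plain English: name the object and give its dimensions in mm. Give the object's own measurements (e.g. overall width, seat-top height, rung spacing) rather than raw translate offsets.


A rectangular picture frame lying in the x–z plane (depth along y). The opening is 408 mm wide (x) by 637 mm tall (z), surrounded by a border 67 mm wide on all four sides. The frame is 16 mm deep and is made of two full-height vertical stiles with two horizontal rails fitted between them.


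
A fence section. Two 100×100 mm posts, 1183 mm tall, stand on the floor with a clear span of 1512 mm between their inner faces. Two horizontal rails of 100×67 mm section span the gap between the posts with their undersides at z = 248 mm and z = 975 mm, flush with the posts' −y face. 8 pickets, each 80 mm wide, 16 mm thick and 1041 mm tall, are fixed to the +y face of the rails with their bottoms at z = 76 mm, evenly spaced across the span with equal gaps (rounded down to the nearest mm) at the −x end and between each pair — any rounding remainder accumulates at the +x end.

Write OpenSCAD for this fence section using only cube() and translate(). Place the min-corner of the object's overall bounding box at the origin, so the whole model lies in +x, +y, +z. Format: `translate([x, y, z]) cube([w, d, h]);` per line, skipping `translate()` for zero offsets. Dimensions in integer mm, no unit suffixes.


cube([100, 100, 1183]);
translate([1612, 0, 0]) cube([100, 100, 1183]);
translate([100, 0, 248]) cube([1512, 100, 67]);
translate([100, 0, 975]) cube([1512, 100, 67]);
translate([196, 100, 76]) cube([80, 16, 1041]);
translate([372, 100, 76]) cube([80, 16, 1041]);
translate([548, 100, 76]) cube([80, 16, 1041]);
translate([724, 100, 76]) cube([80, 16, 1041]);
translate([900, 100, 76]) cube([80, 16, 1041]);
translate([1076, 100, 76]) cube([80, 16, 1041]);
translate([1252, 100, 76]) cube([80, 16, 1041]);
translate([1428, 100, 76]) cube([80, 16, 1041]);


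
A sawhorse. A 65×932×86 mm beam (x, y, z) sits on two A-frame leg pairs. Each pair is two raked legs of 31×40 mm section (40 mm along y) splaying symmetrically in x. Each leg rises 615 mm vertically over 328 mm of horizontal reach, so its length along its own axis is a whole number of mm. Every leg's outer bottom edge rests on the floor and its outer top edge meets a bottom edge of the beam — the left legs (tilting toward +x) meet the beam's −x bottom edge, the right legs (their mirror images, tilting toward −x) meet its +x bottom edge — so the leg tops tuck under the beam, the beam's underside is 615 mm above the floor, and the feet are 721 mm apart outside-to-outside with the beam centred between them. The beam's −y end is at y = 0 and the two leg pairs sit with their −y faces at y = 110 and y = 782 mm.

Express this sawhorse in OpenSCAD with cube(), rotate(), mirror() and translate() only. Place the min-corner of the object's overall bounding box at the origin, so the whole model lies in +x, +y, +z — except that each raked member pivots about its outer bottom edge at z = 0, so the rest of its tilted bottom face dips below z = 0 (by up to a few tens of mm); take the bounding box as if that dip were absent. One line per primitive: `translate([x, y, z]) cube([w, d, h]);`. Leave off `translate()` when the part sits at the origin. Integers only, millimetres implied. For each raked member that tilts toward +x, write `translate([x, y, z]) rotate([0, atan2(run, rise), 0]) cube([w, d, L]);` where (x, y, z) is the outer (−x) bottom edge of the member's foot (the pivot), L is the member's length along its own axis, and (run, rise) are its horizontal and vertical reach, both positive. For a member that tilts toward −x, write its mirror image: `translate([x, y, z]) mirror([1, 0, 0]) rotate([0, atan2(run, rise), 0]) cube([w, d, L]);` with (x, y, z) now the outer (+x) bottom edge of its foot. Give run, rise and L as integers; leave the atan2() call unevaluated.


translate([328, 0, 615]) cube([65, 932, 86]);
translate([0, 110, 0]) rotate([0, atan2(328, 615), 0]) cube([31, 40, 697]);
translate([721, 110, 0]) mirror([1, 0, 0]) rotate([0, atan2(328, 615), 0]) cube([31, 40, 697]);
translate([0, 782, 0]) rotate([0, atan2(328, 615), 0]) cube([31, 40, 697]);
translate([721, 782, 0]) mirror([1, 0, 0]) rotate([0, atan2(328, 615), 0]) cube([31, 40, 697]);


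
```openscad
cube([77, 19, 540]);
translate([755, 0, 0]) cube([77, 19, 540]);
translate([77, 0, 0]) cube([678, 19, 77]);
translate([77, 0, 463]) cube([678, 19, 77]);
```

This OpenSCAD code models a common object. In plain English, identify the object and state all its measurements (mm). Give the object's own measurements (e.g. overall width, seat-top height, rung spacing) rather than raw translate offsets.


A rectangular picture frame lying in the x–z plane (depth along y). The opening is 678 mm wide (x) by 386 mm tall (z), surrounded by a border 77 mm wide on all four sides. The frame is 19 mm deep and is made of two full-height vertical stiles with two horizontal rails fitted between them.


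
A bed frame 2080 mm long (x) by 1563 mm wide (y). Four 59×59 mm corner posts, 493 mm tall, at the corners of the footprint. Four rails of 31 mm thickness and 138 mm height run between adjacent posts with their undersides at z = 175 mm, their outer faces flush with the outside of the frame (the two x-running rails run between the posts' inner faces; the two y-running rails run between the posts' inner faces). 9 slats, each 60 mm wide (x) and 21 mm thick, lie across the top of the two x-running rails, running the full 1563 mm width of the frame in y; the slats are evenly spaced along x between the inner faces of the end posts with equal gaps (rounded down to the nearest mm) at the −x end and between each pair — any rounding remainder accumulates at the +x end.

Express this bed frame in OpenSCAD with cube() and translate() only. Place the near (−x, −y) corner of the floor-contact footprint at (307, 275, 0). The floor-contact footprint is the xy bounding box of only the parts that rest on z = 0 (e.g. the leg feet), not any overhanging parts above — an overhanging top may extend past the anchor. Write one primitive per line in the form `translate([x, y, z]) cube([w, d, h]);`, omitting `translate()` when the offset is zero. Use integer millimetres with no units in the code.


translate([307, 275, 0]) cube([59, 59, 493]);
translate([307, 1779, 0]) cube([59, 59, 493]);
translate([2328, 275, 0]) cube([59, 59, 493]);
translate([2328, 1779, 0]) cube([59, 59, 493]);
translate([366, 275, 175]) cube([1962, 31, 138]);
translate([366, 1807, 175]) cube([1962, 31, 138]);
translate([307, 334, 175]) cube([31, 1445, 138]);
translate([2356, 334, 175]) cube([31, 1445, 138]);
translate([508, 275, 313]) cube([60, 1563, 21]);
translate([710, 275, 313]) cube([60, 1563, 21]);
translate([912, 275, 313]) cube([60, 1563, 21]);
translate([1114, 275, 313]) cube([60, 1563, 21]);
translate([1316, 275, 313]) cube([60, 1563, 21]);
translate([1518, 275, 313]) cube([60, 1563, 21]);
translate([1720, 275, 313]) cube([60, 1563, 21]);
translate([1922, 275, 313]) cube([60, 1563, 21]);
translate([2124, 275, 313]) cube([60, 1563, 21]);


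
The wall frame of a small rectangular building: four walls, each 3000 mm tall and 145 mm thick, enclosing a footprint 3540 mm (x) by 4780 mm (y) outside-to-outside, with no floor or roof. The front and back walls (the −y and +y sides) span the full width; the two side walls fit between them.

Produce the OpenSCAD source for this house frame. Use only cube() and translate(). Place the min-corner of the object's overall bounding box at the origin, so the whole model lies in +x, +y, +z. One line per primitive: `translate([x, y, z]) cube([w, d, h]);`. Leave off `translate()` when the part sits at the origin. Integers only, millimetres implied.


cube([3540, 145, 3000]);
translate([0, 4635, 0]) cube([3540, 145, 3000]);
translate([0, 145, 0]) cube([145, 4490, 3000]);
translate([3395, 145, 0]) cube([145, 4490, 3000]);


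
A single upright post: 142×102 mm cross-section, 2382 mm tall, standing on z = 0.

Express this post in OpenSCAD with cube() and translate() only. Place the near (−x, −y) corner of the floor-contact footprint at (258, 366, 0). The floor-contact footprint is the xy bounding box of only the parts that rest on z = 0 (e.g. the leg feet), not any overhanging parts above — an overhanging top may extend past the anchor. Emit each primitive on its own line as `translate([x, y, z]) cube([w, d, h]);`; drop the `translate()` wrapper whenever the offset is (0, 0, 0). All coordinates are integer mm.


translate([258, 366, 0]) cube([142, 102, 2382]);


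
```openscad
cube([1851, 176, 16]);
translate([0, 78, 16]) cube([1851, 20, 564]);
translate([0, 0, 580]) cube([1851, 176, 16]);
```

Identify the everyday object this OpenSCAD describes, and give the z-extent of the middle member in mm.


An I-beam. The web height is 564 mm.

Two wide flanges with a thin centred web — an I-beam. Overall 596 mm minus two 16 mm flanges gives a web of 596 − 2·16 = 564 mm.


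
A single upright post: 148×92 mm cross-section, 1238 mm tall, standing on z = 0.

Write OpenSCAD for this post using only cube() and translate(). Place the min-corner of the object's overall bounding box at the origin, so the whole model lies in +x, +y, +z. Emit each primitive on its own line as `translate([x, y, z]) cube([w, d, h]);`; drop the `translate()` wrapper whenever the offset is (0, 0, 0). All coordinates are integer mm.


cube([148, 92, 1238]);


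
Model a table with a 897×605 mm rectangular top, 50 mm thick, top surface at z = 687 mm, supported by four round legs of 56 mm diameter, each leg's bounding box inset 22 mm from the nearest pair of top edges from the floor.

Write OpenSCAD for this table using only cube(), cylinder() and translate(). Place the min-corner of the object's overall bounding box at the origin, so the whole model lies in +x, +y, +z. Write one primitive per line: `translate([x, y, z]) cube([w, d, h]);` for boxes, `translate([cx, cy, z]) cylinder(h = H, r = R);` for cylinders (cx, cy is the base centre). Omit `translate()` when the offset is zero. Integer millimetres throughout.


translate([0, 0, 637]) cube([897, 605, 50]);
translate([50, 50, 0]) cylinder(h = 637, r = 28);
translate([847, 50, 0]) cylinder(h = 637, r = 28);
translate([50, 555, 0]) cylinder(h = 637, r = 28);
translate([847, 555, 0]) cylinder(h = 637, r = 28);


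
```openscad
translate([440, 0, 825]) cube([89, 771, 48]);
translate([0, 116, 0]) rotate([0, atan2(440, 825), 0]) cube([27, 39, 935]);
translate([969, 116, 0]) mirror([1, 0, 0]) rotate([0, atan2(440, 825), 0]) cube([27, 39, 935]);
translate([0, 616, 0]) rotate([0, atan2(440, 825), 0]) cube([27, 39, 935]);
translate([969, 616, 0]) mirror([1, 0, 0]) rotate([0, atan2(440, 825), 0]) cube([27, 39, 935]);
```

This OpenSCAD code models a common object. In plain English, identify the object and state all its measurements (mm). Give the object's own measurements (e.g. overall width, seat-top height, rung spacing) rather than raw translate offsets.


A sawhorse. A 89×771×48 mm beam (x, y, z) sits on two A-frame leg pairs. Each pair is two raked legs of 27×39 mm section (39 mm along y) splaying symmetrically in x. Each leg rises 825 mm vertically over 440 mm of horizontal reach and is 935 mm long along its own axis. Every leg's outer bottom edge rests on the floor and its outer top edge meets a bottom edge of the beam — the left legs (tilting toward +x) meet the beam's −x bottom edge, the right legs (their mirror images, tilting toward −x) meet its +x bottom edge — so the leg tops tuck under the beam, the beam's underside is 825 mm above the floor, and the feet are 969 mm apart outside-to-outside with the beam centred between them. The two leg pairs are set in 116 mm from either end of the beam.


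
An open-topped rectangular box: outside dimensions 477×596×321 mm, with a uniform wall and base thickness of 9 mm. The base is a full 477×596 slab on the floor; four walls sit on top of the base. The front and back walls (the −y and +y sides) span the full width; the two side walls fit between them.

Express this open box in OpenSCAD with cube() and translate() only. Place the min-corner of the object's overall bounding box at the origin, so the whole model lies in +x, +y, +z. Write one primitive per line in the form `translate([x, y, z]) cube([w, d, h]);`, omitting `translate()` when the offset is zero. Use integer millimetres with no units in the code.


cube([477, 596, 9]);
translate([0, 0, 9]) cube([477, 9, 312]);
translate([0, 587, 9]) cube([477, 9, 312]);
translate([0, 9, 9]) cube([9, 578, 312]);
translate([468, 9, 9]) cube([9, 578, 312]);


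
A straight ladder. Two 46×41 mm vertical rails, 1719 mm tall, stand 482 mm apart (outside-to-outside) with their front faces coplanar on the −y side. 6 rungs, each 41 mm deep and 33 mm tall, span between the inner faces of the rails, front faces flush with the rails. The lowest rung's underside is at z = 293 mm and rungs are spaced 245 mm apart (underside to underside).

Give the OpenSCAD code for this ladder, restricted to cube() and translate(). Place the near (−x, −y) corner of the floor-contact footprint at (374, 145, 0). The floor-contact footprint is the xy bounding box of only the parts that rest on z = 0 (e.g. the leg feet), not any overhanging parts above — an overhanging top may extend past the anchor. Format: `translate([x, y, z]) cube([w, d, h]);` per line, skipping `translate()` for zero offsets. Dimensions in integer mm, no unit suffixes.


translate([374, 145, 0]) cube([46, 41, 1719]);
translate([810, 145, 0]) cube([46, 41, 1719]);
translate([420, 145, 293]) cube([390, 41, 33]);
translate([420, 145, 538]) cube([390, 41, 33]);
translate([420, 145, 783]) cube([390, 41, 33]);
translate([420, 145, 1028]) cube([390, 41, 33]);
translate([420, 145, 1273]) cube([390, 41, 33]);
translate([420, 145, 1518]) cube([390, 41, 33]);


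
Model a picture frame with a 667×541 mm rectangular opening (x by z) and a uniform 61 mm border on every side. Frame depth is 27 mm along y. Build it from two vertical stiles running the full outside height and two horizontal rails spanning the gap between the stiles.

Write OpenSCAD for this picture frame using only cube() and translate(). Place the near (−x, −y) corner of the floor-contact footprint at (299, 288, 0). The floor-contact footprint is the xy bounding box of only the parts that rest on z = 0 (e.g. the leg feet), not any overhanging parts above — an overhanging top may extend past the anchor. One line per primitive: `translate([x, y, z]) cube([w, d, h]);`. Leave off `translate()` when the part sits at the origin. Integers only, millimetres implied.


translate([299, 288, 0]) cube([61, 27, 663]);
translate([1027, 288, 0]) cube([61, 27, 663]);
translate([360, 288, 0]) cube([667, 27, 61]);
translate([360, 288, 602]) cube([667, 27, 61]);


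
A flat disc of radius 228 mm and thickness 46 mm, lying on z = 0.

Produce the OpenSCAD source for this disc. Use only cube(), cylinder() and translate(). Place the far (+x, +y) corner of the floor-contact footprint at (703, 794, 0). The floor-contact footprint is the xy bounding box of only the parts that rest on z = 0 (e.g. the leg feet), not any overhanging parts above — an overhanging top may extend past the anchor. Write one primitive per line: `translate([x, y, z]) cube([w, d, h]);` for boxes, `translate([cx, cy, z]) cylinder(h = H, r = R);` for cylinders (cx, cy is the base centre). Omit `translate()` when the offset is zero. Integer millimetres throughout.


translate([475, 566, 0]) cylinder(h = 46, r = 228);


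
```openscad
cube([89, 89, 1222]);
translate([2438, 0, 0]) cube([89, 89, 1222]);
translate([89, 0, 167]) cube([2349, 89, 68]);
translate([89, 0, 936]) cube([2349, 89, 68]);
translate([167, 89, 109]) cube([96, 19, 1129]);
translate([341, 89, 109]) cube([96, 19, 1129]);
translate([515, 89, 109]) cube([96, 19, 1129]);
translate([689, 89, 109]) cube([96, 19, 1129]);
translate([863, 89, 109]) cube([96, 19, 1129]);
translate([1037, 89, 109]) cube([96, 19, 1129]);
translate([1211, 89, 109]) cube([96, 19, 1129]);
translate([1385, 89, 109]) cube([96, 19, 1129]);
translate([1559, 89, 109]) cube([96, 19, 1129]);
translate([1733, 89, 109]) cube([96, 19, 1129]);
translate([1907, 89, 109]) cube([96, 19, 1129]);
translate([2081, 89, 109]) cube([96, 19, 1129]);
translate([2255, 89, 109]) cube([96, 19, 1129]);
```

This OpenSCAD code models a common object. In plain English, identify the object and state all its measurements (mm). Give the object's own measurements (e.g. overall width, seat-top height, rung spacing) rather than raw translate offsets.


A fence section. Two 89×89 mm posts, 1222 mm tall, stand on the floor with a clear span of 2349 mm between their inner faces. Two horizontal rails of 89×68 mm section span the gap between the posts with their undersides at z = 167 mm and z = 936 mm, flush with the posts' −y face. 13 pickets, each 96 mm wide, 19 mm thick and 1129 mm tall, are fixed to the +y face of the rails with their bottoms at z = 109 mm, spaced across the span with a 78 mm gap after the −x post and between neighbouring pickets, with 87 mm left before the +x post.


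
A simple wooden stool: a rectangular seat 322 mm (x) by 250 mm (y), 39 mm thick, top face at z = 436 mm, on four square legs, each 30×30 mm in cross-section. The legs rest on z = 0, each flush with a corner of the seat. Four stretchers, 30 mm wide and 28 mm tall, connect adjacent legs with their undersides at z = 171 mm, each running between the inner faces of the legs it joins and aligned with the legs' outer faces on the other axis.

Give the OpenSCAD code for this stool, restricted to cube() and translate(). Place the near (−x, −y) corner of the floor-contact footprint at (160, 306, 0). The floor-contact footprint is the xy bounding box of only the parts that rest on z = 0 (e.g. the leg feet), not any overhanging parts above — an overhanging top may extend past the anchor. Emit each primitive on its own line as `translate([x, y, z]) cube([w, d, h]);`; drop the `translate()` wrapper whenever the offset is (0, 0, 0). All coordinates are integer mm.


// leg_h = 436 - 39 = 397
// stretcher span = 322 - 2*30 = 262
translate([160, 306, 397]) cube([322, 250, 39]);
translate([160, 306, 0]) cube([30, 30, 397]);
translate([452, 306, 0]) cube([30, 30, 397]);
translate([160, 526, 0]) cube([30, 30, 397]);
translate([452, 526, 0]) cube([30, 30, 397]);
translate([190, 306, 171]) cube([262, 30, 28]);
translate([190, 526, 171]) cube([262, 30, 28]);
translate([160, 336, 171]) cube([30, 190, 28]);
translate([452, 336, 171]) cube([30, 190, 28]);


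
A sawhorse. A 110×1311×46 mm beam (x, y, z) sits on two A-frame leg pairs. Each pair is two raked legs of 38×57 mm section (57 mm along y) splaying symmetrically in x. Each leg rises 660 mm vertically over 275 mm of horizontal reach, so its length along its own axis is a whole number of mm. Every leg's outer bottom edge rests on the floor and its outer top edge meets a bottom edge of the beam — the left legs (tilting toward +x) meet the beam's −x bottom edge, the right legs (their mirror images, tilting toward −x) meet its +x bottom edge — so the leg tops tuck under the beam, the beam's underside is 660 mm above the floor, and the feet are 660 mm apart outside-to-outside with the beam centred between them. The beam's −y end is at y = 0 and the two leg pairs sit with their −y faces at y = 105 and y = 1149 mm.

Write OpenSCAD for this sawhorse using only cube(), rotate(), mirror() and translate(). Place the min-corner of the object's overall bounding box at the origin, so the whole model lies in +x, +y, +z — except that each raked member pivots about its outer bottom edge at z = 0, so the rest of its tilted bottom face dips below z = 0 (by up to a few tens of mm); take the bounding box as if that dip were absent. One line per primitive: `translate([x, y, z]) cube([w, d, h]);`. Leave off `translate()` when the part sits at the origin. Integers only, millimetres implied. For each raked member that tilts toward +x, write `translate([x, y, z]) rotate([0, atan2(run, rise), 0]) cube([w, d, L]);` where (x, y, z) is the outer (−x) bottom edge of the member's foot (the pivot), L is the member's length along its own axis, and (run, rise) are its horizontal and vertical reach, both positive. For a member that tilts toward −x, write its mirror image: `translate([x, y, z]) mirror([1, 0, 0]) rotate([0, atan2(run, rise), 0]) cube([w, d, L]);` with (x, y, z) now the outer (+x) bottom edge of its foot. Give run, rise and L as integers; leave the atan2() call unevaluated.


translate([275, 0, 660]) cube([110, 1311, 46]);
translate([0, 105, 0]) rotate([0, atan2(275, 660), 0]) cube([38, 57, 715]);
translate([660, 105, 0]) mirror([1, 0, 0]) rotate([0, atan2(275, 660), 0]) cube([38, 57, 715]);
translate([0, 1149, 0]) rotate([0, atan2(275, 660), 0]) cube([38, 57, 715]);
translate([660, 1149, 0]) mirror([1, 0, 0]) rotate([0, atan2(275, 660), 0]) cube([38, 57, 715]);


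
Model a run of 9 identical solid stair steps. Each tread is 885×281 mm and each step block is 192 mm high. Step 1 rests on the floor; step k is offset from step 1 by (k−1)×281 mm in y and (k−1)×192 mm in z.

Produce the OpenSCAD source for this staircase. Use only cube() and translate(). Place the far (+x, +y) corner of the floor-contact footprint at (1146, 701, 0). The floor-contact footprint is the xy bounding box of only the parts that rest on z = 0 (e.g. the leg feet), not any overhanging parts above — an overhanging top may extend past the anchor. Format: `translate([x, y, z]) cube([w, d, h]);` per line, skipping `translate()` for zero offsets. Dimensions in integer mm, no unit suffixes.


translate([261, 420, 0]) cube([885, 281, 192]);
translate([261, 701, 192]) cube([885, 281, 192]);
translate([261, 982, 384]) cube([885, 281, 192]);
translate([261, 1263, 576]) cube([885, 281, 192]);
translate([261, 1544, 768]) cube([885, 281, 192]);
translate([261, 1825, 960]) cube([885, 281, 192]);
translate([261, 2106, 1152]) cube([885, 281, 192]);
translate([261, 2387, 1344]) cube([885, 281, 192]);
translate([261, 2668, 1536]) cube([885, 281, 192]);


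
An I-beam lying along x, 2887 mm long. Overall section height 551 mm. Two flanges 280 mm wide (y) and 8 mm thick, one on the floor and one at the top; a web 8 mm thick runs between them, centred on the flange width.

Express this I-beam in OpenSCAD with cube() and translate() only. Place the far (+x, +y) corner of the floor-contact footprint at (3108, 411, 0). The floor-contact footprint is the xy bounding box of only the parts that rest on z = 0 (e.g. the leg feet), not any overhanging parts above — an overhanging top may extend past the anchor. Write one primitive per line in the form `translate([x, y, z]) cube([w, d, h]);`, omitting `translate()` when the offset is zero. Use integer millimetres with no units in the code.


translate([221, 131, 0]) cube([2887, 280, 8]);
translate([221, 267, 8]) cube([2887, 8, 535]);
translate([221, 131, 543]) cube([2887, 280, 8]);


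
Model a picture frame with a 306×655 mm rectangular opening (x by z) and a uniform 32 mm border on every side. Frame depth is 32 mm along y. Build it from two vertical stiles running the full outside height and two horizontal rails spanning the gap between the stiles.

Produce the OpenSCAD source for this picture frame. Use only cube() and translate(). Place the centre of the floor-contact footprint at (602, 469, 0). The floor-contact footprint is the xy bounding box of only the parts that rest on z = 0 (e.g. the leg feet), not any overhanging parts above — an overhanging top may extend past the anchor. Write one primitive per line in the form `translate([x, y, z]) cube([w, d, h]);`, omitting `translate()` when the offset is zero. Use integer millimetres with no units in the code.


translate([417, 453, 0]) cube([32, 32, 719]);
translate([755, 453, 0]) cube([32, 32, 719]);
translate([449, 453, 0]) cube([306, 32, 32]);
translate([449, 453, 687]) cube([306, 32, 32]);


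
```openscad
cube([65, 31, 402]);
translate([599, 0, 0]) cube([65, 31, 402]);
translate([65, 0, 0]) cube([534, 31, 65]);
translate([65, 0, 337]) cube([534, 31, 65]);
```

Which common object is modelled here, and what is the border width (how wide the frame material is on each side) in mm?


A picture frame. The border width is 65 mm.

Four thin pieces enclosing a rectangular opening — a picture frame. The two full-height stiles are 402 mm tall; the top rail sits at z = 337 and is 65 mm tall, so the border above the opening is 402 − 337 = 65 mm, matching the stile x-width.


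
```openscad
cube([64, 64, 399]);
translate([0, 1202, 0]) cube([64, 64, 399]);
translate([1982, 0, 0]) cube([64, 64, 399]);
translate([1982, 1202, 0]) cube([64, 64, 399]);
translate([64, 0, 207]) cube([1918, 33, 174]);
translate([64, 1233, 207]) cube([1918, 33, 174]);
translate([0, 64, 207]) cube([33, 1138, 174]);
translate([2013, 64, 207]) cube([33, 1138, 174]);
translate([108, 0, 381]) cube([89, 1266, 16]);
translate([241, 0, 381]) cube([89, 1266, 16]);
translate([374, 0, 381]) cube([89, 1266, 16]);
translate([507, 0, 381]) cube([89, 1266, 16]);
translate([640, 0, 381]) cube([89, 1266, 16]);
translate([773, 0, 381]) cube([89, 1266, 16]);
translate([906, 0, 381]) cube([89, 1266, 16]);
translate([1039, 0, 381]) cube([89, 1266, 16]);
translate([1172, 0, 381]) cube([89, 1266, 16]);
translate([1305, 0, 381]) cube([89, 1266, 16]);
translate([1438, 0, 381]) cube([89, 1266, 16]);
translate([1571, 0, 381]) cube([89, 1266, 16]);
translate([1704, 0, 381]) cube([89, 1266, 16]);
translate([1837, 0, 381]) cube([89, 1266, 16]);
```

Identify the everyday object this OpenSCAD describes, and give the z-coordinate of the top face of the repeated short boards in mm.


A bed frame. The slat-top height is 397 mm.

Four posts, four rails, and a row of slats — a bed frame. Slats sit on the rails at z = 207 + 174 = 381; with slat thickness 16, the top is 397 mm.


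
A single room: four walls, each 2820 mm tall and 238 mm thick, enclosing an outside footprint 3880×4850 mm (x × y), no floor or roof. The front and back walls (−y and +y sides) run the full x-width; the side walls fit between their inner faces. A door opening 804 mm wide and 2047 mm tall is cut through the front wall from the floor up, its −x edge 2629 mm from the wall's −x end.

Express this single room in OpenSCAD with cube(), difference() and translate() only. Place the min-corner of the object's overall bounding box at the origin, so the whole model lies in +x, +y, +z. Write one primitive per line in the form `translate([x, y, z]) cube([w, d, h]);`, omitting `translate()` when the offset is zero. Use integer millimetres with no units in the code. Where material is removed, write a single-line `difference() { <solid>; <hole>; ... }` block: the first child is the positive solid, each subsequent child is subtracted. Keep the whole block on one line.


difference() { cube([3880, 238, 2820]); translate([2629, 0, 0]) cube([804, 238, 2047]); }
translate([0, 4612, 0]) cube([3880, 238, 2820]);
translate([0, 238, 0]) cube([238, 4374, 2820]);
translate([3642, 238, 0]) cube([238, 4374, 2820]);


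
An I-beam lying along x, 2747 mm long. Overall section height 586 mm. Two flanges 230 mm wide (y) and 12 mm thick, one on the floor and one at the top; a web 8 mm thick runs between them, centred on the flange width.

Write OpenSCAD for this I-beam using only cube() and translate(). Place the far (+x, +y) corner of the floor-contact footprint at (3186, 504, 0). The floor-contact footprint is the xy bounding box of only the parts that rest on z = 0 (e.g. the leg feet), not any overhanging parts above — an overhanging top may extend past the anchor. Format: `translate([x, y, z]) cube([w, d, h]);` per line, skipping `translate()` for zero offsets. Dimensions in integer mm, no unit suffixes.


translate([439, 274, 0]) cube([2747, 230, 12]);
translate([439, 385, 12]) cube([2747, 8, 562]);
translate([439, 274, 574]) cube([2747, 230, 12]);


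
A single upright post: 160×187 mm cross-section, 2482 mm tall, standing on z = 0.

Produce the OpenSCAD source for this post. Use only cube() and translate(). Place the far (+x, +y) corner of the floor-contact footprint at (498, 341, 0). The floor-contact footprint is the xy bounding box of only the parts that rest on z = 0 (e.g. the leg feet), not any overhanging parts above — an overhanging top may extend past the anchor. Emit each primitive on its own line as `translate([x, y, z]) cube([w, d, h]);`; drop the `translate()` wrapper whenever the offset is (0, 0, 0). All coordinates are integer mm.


translate([338, 154, 0]) cube([160, 187, 2482]);


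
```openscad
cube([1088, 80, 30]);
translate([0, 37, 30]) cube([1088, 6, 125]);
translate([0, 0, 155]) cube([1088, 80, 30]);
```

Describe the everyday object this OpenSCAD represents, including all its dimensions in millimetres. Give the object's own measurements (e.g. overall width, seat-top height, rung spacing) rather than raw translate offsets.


An I-beam lying along x, 1088 mm long. Overall section height 185 mm. Two flanges 80 mm wide (y) and 30 mm thick, one on the floor and one at the top; a web 6 mm thick runs between them, centred on the flange width.


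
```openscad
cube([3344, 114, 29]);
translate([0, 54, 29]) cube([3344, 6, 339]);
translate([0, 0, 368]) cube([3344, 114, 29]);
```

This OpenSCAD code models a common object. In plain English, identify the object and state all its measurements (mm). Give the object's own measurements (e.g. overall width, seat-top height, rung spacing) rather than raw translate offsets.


An I-beam lying along x, 3344 mm long. Overall section height 397 mm. Two flanges 114 mm wide (y) and 29 mm thick, one on the floor and one at the top; a web 6 mm thick runs between them, centred on the flange width.


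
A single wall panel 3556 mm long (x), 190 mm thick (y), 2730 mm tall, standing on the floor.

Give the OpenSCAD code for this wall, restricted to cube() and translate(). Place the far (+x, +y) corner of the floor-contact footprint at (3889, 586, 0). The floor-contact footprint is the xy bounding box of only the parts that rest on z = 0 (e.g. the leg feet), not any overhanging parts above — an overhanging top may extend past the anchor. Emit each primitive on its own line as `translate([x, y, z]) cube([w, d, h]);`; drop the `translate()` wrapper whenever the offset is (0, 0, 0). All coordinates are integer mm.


translate([333, 396, 0]) cube([3556, 190, 2730]);


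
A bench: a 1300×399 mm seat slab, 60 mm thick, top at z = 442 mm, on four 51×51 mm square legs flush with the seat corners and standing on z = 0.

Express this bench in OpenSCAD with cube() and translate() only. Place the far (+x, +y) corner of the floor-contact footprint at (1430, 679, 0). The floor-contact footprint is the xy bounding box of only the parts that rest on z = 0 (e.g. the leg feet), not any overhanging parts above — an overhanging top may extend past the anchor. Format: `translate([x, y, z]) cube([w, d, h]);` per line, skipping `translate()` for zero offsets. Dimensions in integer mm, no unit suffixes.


translate([130, 280, 382]) cube([1300, 399, 60]);
translate([130, 280, 0]) cube([51, 51, 382]);
translate([130, 628, 0]) cube([51, 51, 382]);
translate([1379, 280, 0]) cube([51, 51, 382]);
translate([1379, 628, 0]) cube([51, 51, 382]);
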